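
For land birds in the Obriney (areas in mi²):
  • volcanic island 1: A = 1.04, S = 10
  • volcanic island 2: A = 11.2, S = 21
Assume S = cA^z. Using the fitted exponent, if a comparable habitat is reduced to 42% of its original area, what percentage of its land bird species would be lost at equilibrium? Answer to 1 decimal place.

23.7%

z = ln(21/10) / ln(11.2/1.04) = 0.7419 / 2.3767 = 0.3122
S_new/S_old = (A_new/A_old)^z = 0.42^0.3122 = exp(0.3122 × -0.8675) = 0.7628
Fraction lost = 1 − 0.7628 = 0.2372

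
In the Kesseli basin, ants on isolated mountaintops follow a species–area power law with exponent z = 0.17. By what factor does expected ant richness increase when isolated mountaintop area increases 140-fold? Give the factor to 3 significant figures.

S₂/S₁ = (A₂/A₁)^z = 140^0.17
ln(S₂/S₁) = 0.17 × ln 140 = 0.17 × 4.9416 = 0.8401
S₂/S₁ = e^0.8401 ≈ 2.317

2.32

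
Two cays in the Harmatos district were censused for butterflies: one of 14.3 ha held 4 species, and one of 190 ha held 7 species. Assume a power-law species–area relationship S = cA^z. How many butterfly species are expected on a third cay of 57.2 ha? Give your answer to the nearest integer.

z = ln(7/4) / ln(190/14.3) = 0.5596 / 2.5868 = 0.2163
c = 4 / 14.3^0.2163 = 4 / 1.778 = 2.25
S₃ = 2.25 × 57.2^0.2163 = 2.25 × 2.4 ≈ 5.399

5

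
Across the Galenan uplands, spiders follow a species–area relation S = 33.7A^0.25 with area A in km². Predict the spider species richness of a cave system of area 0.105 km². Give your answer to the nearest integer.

19

S = 33.7 × 0.105^0.25
ln S = ln 33.7 + 0.25 × ln 0.105 = 3.5175 + 0.25 × -2.2538 = 2.9540
S = e^2.9540 ≈ 19.18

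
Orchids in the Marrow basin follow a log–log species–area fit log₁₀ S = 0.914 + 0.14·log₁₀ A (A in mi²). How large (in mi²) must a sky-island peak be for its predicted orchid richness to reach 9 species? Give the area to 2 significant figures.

1.9 mi²

9 = 8.204 × A^0.14  ⇒  A^0.14 = 9/8.204 = 1.097
ln A = ln(1.097) / 0.14 = 0.0927 / 0.14 = 0.6619
A = e^0.6619 ≈ 1.938 mi²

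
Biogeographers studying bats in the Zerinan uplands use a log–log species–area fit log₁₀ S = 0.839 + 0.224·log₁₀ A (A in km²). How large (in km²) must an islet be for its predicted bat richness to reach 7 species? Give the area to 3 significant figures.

7 = 6.902 × A^0.224  ⇒  A^0.224 = 7/6.902 = 1.014
ln A = ln(1.014) / 0.224 = 0.0140 / 0.224 = 0.0627
A = e^0.0627 ≈ 1.065 km²

1.06 km²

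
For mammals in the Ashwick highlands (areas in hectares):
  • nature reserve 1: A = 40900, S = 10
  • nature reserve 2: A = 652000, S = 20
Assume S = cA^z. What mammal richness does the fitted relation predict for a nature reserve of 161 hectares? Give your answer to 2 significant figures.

2.5

z = ln(20/10) / ln(652000/40900) = 0.6931 / 2.7689 = 0.2503
c = 10 / 40900^0.2503 = 10 / 14.27 = 0.7007
S₃ = 0.7007 × 161^0.2503 = 0.7007 × 3.568 ≈ 2.5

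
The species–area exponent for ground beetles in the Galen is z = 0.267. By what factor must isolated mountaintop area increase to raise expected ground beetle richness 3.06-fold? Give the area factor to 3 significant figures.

(A₂/A₁)^0.267 = 3.06, so A₂/A₁ = 3.06^(1/0.267) = 3.06^3.745
ln(A₂/A₁) = ln 3.06 / 0.267 = 1.1184 / 0.267 = 4.1888
A₂/A₁ = e^4.1888 ≈ 65.94

65.9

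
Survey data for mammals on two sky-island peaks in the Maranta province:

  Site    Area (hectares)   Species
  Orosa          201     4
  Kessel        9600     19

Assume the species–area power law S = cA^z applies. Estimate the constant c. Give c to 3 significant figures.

z = ln(S₂/S₁) / ln(A₂/A₁) = ln(19/4) / ln(9600/201) = 1.5581 / 3.8662 = 0.4030
c = S₁ / A₁^z = 4 / 201^0.4030 = 4 / 8.477 = 0.4719

0.472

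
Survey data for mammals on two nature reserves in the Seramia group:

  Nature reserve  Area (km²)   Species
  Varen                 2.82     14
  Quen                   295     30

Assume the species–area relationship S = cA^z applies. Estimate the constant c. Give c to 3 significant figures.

11.8

z = ln(S₂/S₁) / ln(A₂/A₁) = ln(30/14) / ln(295/2.82) = 0.7621 / 4.6502 = 0.1639
c = S₁ / A₁^z = 14 / 2.82^0.1639 = 14 / 1.185 = 11.81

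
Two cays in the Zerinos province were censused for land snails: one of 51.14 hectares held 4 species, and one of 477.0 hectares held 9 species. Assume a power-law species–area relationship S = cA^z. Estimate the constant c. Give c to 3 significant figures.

0.958

z = ln(S₂/S₁) / ln(A₂/A₁) = ln(9/4) / ln(477/51.14) = 0.8109 / 2.2329 = 0.3632
c = S₁ / A₁^z = 4 / 51.14^0.3632 = 4 / 4.174 = 0.9583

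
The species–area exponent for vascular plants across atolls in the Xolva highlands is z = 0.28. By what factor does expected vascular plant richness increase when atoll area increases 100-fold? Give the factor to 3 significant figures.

S₂/S₁ = (A₂/A₁)^z = 100^0.28
ln(S₂/S₁) = 0.28 × ln 100 = 0.28 × 4.6052 = 1.2894
S₂/S₁ = e^1.2894 ≈ 3.631

3.63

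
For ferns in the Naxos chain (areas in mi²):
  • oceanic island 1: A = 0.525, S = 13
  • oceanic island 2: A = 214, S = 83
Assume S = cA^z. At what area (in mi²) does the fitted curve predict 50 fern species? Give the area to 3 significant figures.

z = ln(83/13) / ln(214/0.525) = 1.8539 / 6.0103 = 0.3085
c = 13 / 0.525^0.3085 = 13 / 0.8198 = 15.86
A = (50/15.86)^(1/0.3085) ⇒ ln A = ln(3.153)/0.3085 = 3.7229
A = e^3.7229 ≈ 41.38 mi²

41.4 mi²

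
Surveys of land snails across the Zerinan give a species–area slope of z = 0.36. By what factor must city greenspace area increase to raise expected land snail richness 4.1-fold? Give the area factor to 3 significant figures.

50.4

(A₂/A₁)^0.36 = 4.1, so A₂/A₁ = 4.1^(1/0.36) = 4.1^2.778
ln(A₂/A₁) = ln 4.1 / 0.36 = 1.4110 / 0.36 = 3.9194
A₂/A₁ = e^3.9194 ≈ 50.37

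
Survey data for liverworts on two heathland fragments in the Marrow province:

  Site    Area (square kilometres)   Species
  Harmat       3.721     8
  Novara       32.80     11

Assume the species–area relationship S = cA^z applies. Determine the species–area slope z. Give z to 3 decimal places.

Taking logs: ln S = ln c + z ln A, so z = (ln S₂ − ln S₁)/(ln A₂ − ln A₁).
z = ln(11/8) / ln(32.8/3.721) = ln(1.375) / ln(8.815) = 0.3185 / 2.1764 = 0.1463

0.146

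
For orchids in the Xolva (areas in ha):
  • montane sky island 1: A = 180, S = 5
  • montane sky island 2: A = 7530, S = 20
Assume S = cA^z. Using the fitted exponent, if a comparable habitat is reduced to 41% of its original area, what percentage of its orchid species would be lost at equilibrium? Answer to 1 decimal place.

z = ln(20/5) / ln(7530/180) = 1.3863 / 3.7337 = 0.3713
S_new/S_old = (A_new/A_old)^z = 0.41^0.3713 = exp(0.3713 × -0.8916) = 0.7182
Fraction lost = 1 − 0.7182 = 0.2818

28.2%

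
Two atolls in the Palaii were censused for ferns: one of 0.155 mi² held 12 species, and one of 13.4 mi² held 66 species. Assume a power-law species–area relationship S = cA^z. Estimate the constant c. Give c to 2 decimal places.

z = ln(S₂/S₁) / ln(A₂/A₁) = ln(66/12) / ln(13.4/0.155) = 1.7047 / 4.4596 = 0.3823
c = S₁ / A₁^z = 12 / 0.155^0.3823 = 12 / 0.4903 = 24.47

24.47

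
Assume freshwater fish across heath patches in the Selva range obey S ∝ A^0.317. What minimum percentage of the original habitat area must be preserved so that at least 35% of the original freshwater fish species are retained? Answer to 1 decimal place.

Need (A_new/A_old)^0.317 = 0.35, so A_new/A_old = 0.35^(1/0.317) = 0.35^3.155
ln(A_new/A_old) = ln 0.35 / 0.317 = -1.0498 / 0.317 = -3.3117
A_new/A_old = e^-3.3117 ≈ 0.03645

3.6%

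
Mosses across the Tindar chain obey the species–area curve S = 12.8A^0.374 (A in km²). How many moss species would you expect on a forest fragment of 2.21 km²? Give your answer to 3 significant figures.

17.2

S = 12.8 × 2.21^0.374 = 12.8 × 1.345 ≈ 17.22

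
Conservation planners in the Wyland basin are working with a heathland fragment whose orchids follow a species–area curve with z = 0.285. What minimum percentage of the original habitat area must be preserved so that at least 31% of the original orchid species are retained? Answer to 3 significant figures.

1.64%

Need (A_new/A_old)^0.285 = 0.31, so A_new/A_old = 0.31^(1/0.285) = 0.31^3.509
ln(A_new/A_old) = ln 0.31 / 0.285 = -1.1712 / 0.285 = -4.1094
A_new/A_old = e^-4.1094 ≈ 0.01642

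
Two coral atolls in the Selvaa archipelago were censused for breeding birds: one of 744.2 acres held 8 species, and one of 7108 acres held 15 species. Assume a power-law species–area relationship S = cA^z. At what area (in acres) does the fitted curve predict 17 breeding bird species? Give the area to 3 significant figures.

z = ln(15/8) / ln(7108/744.2) = 0.6286 / 2.2567 = 0.2786
c = 8 / 744.2^0.2786 = 8 / 6.309 = 1.268
A = (17/1.268)^(1/0.2786) ⇒ ln A = ln(13.41)/0.2786 = 9.3183
A = e^9.3183 ≈ 11140 acres

11100 acres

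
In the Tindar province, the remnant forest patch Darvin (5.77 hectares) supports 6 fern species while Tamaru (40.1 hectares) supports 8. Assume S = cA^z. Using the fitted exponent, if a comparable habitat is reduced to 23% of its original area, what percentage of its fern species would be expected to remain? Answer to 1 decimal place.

80.4%

z = ln(8/6) / ln(40.1/5.77) = 0.2877 / 1.9387 = 0.1484
S_new/S_old = (A_new/A_old)^z = 0.23^0.1484 = exp(0.1484 × -1.4697) = 0.8041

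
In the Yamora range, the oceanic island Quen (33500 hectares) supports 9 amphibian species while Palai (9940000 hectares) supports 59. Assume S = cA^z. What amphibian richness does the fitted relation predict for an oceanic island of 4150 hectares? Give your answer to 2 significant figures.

z = ln(59/9) / ln(9940000/33500) = 1.8803 / 5.6928 = 0.3303
c = 9 / 33500^0.3303 = 9 / 31.23 = 0.2882
S₃ = 0.2882 × 4150^0.3303 = 0.2882 × 15.67 ≈ 4.515

4.5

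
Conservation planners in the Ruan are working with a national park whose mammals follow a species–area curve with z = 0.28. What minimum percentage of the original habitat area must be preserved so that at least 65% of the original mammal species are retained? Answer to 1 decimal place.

Need (A_new/A_old)^0.28 = 0.65, so A_new/A_old = 0.65^(1/0.28) = 0.65^3.571
ln(A_new/A_old) = ln 0.65 / 0.28 = -0.4308 / 0.28 = -1.5385
A_new/A_old = e^-1.5385 ≈ 0.2147

21.5%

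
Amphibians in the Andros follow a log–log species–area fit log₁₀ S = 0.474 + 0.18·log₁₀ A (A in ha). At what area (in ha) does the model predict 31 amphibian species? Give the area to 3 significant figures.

449000 ha

31 = 2.979 × A^0.18  ⇒  A^0.18 = 31/2.979 = 10.41
ln A = ln(10.41) / 0.18 = 2.3426 / 0.18 = 13.0142
A = e^13.0142 ≈ 448755 ha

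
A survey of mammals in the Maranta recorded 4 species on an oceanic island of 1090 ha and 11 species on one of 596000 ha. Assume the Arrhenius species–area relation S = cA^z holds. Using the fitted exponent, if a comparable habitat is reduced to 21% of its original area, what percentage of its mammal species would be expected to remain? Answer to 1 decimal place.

77.8%

z = ln(11/4) / ln(596000/1090) = 1.0116 / 6.3041 = 0.1605
S_new/S_old = (A_new/A_old)^z = 0.21^0.1605 = exp(0.1605 × -1.5606) = 0.7785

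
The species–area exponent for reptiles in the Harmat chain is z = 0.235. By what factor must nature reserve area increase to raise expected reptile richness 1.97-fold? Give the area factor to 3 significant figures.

(A₂/A₁)^0.235 = 1.97, so A₂/A₁ = 1.97^(1/0.235) = 1.97^4.255
ln(A₂/A₁) = ln 1.97 / 0.235 = 0.6780 / 0.235 = 2.8852
A₂/A₁ = e^2.8852 ≈ 17.91

17.9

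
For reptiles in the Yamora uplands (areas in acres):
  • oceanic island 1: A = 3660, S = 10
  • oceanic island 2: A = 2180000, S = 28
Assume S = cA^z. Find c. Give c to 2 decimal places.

2.67

z = ln(S₂/S₁) / ln(A₂/A₁) = ln(28/10) / ln(2180000/3660) = 1.0296 / 6.3896 = 0.1611
c = S₁ / A₁^z = 10 / 3660^0.1611 = 10 / 3.752 = 2.666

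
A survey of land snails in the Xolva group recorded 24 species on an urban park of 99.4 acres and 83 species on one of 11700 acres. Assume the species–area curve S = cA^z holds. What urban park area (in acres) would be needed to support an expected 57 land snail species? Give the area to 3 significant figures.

2760 acres

z = ln(83/24) / ln(11700/99.4) = 1.2408 / 4.7682 = 0.2602
c = 24 / 99.4^0.2602 = 24 / 3.31 = 7.252
A = (57/7.252)^(1/0.2602) ⇒ ln A = ln(7.86)/0.2602 = 7.9232
A = e^7.9232 ≈ 2761 acres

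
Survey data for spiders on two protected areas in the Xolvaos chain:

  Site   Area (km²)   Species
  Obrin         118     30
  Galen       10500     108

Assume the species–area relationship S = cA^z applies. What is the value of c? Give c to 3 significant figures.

z = ln(S₂/S₁) / ln(A₂/A₁) = ln(108/30) / ln(10500/118) = 1.2809 / 4.4884 = 0.2854
c = S₁ / A₁^z = 30 / 118^0.2854 = 30 / 3.902 = 7.688

7.69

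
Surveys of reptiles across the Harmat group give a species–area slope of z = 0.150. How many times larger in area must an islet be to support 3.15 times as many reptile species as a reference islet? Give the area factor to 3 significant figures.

2100

(A₂/A₁)^0.15 = 3.15, so A₂/A₁ = 3.15^(1/0.15) = 3.15^6.667
ln(A₂/A₁) = ln 3.15 / 0.15 = 1.1474 / 0.15 = 7.6493
A₂/A₁ = e^7.6493 ≈ 2099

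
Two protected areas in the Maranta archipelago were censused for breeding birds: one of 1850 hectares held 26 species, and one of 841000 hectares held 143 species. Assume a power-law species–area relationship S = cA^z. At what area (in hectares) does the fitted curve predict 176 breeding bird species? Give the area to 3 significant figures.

1770000 hectares

z = ln(143/26) / ln(841000/1850) = 1.7047 / 6.1194 = 0.2786
c = 26 / 1850^0.2786 = 26 / 8.132 = 3.197
A = (176/3.197)^(1/0.2786) ⇒ ln A = ln(55.04)/0.2786 = 14.3877
A = e^14.3877 ≈ 1772133 hectares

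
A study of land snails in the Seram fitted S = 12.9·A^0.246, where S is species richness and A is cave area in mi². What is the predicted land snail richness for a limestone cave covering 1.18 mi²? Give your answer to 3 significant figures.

S = 12.9 × 1.18^0.246
ln S = ln 12.9 + 0.246 × ln 1.18 = 2.5572 + 0.246 × 0.1655 = 2.5979
S = e^2.5979 ≈ 13.44

13.4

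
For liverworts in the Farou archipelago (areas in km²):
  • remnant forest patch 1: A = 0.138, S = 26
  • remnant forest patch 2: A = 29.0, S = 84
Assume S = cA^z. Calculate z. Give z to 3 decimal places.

Taking logs: ln S = ln c + z ln A, so z = (ln S₂ − ln S₁)/(ln A₂ − ln A₁).
z = ln(84/26) / ln(29/0.138) = ln(3.231) / ln(210.1) = 1.1727 / 5.3478 = 0.2193

0.219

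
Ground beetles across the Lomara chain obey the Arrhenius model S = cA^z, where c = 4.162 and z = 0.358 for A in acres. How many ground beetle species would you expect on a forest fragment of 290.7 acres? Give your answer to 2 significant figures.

S = 4.162 × 290.7^0.358 = 4.162 × 7.619 ≈ 31.71

32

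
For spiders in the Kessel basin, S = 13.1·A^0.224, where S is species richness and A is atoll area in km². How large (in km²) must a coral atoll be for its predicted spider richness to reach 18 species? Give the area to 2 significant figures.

18 = 13.1 × A^0.224  ⇒  A^0.224 = 18/13.1 = 1.374
ln A = ln(1.374) / 0.224 = 0.3178 / 0.224 = 1.4186
A = e^1.4186 ≈ 4.131 km²

4.1 km²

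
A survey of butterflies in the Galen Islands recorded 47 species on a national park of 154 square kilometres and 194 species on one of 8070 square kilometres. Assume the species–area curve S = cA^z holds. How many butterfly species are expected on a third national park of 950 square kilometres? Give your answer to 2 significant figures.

90

z = ln(194/47) / ln(8070/154) = 1.4177 / 3.9590 = 0.3581
c = 47 / 154^0.3581 = 47 / 6.072 = 7.74
S₃ = 7.74 × 950^0.3581 = 7.74 × 11.65 ≈ 90.17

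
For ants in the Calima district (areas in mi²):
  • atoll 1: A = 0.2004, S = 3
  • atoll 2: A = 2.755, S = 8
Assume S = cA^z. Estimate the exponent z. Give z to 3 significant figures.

0.374

Taking logs: ln S = ln c + z ln A, so z = (ln S₂ − ln S₁)/(ln A₂ − ln A₁).
z = ln(8/3) / ln(2.755/0.2004) = ln(2.667) / ln(13.75) = 0.9808 / 2.6209 = 0.3742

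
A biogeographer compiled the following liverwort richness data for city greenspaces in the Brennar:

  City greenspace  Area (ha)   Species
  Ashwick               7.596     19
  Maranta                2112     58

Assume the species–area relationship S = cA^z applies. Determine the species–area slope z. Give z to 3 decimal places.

Taking logs: ln S = ln c + z ln A, so z = (ln S₂ − ln S₁)/(ln A₂ − ln A₁).
z = ln(58/19) / ln(2112/7.596) = ln(3.053) / ln(278) = 1.1160 / 5.6278 = 0.1983

0.198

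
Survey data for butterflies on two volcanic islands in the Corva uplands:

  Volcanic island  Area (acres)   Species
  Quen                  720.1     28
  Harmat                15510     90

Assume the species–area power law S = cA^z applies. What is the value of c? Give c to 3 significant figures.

2.29

z = ln(S₂/S₁) / ln(A₂/A₁) = ln(90/28) / ln(15510/720.1) = 1.1676 / 3.0699 = 0.3803
c = S₁ / A₁^z = 28 / 720.1^0.3803 = 28 / 12.21 = 2.293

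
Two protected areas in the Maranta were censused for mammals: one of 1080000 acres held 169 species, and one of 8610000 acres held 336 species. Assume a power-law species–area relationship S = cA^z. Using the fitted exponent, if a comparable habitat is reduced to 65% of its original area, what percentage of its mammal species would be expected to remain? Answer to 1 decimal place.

z = ln(336/169) / ln(8610000/1080000) = 0.6872 / 2.0760 = 0.3310
S_new/S_old = (A_new/A_old)^z = 0.65^0.3310 = exp(0.3310 × -0.4308) = 0.8671

86.7%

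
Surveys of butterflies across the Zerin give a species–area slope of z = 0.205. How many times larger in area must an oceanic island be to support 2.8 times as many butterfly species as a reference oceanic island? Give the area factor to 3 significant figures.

(A₂/A₁)^0.205 = 2.8, so A₂/A₁ = 2.8^(1/0.205) = 2.8^4.878
ln(A₂/A₁) = ln 2.8 / 0.205 = 1.0296 / 0.205 = 5.0225
A₂/A₁ = e^5.0225 ≈ 151.8

152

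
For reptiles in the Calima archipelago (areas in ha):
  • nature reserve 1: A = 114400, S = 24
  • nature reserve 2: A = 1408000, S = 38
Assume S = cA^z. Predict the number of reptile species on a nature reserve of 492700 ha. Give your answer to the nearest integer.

31

z = ln(38/24) / ln(1408000/114400) = 0.4595 / 2.5102 = 0.1831
c = 24 / 114400^0.1831 = 24 / 8.434 = 2.846
S₃ = 2.846 × 492700^0.1831 = 2.846 × 11.02 ≈ 31.35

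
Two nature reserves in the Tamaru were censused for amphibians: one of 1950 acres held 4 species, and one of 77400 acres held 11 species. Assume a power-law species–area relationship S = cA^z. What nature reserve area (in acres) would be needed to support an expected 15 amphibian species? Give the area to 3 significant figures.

z = ln(11/4) / ln(77400/1950) = 1.0116 / 3.6812 = 0.2748
c = 4 / 1950^0.2748 = 4 / 8.019 = 0.4988
A = (15/0.4988)^(1/0.2748) ⇒ ln A = ln(30.07)/0.2748 = 12.3854
A = e^12.3854 ≈ 239277 acres

239000 acres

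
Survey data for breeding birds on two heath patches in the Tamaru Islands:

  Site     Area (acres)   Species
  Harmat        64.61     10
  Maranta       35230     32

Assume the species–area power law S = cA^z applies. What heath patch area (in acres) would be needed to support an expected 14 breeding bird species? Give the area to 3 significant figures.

z = ln(32/10) / ln(35230/64.61) = 1.1632 / 6.3013 = 0.1846
c = 10 / 64.61^0.1846 = 10 / 2.159 = 4.633
A = (14/4.633)^(1/0.1846) ⇒ ln A = ln(3.022)/0.1846 = 5.9912
A = e^5.9912 ≈ 399.9 acres

400 acres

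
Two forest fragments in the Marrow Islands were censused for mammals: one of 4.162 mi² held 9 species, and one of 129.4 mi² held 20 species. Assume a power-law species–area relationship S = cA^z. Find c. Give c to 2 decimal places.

z = ln(S₂/S₁) / ln(A₂/A₁) = ln(20/9) / ln(129.4/4.162) = 0.7985 / 3.4369 = 0.2323
c = S₁ / A₁^z = 9 / 4.162^0.2323 = 9 / 1.393 = 6.462

6.46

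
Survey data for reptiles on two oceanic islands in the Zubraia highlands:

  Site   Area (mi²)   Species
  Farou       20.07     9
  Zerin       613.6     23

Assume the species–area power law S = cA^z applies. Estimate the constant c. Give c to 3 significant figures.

z = ln(S₂/S₁) / ln(A₂/A₁) = ln(23/9) / ln(613.6/20.07) = 0.9383 / 3.4201 = 0.2743
c = S₁ / A₁^z = 9 / 20.07^0.2743 = 9 / 2.277 = 3.953

3.95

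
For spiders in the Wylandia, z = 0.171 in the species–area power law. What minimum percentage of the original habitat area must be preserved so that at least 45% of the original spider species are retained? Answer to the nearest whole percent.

1%

Need (A_new/A_old)^0.171 = 0.45, so A_new/A_old = 0.45^(1/0.171) = 0.45^5.848
ln(A_new/A_old) = ln 0.45 / 0.171 = -0.7985 / 0.171 = -4.6696
A_new/A_old = e^-4.6696 ≈ 0.009376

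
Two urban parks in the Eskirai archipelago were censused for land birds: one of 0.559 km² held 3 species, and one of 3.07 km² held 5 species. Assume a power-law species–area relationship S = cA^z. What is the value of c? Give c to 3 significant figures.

3.57

z = ln(S₂/S₁) / ln(A₂/A₁) = ln(5/3) / ln(3.07/0.559) = 0.5108 / 1.7033 = 0.2999
c = S₁ / A₁^z = 3 / 0.559^0.2999 = 3 / 0.8399 = 3.572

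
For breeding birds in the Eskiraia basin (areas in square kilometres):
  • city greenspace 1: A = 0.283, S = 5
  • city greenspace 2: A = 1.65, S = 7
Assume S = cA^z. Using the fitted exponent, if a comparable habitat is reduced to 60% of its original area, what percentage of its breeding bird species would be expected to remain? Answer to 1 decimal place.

90.7%

z = ln(7/5) / ln(1.65/0.283) = 0.3365 / 1.7631 = 0.1908
S_new/S_old = (A_new/A_old)^z = 0.6^0.1908 = exp(0.1908 × -0.5108) = 0.9071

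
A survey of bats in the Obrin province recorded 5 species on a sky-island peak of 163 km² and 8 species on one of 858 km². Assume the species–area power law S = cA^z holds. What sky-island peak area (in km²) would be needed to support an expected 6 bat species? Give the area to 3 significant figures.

z = ln(8/5) / ln(858/163) = 0.4700 / 1.6609 = 0.2830
c = 5 / 163^0.2830 = 5 / 4.227 = 1.183
A = (6/1.183)^(1/0.2830) ⇒ ln A = ln(5.072)/0.2830 = 5.7380
A = e^5.7380 ≈ 310.4 km²

310 km²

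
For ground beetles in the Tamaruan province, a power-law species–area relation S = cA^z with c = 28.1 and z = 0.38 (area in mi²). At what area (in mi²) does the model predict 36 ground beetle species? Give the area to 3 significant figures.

1.92 mi²

36 = 28.1 × A^0.38  ⇒  A^0.38 = 36/28.1 = 1.281
ln A = ln(1.281) / 0.38 = 0.2477 / 0.38 = 0.6520
A = e^0.6520 ≈ 1.919 mi²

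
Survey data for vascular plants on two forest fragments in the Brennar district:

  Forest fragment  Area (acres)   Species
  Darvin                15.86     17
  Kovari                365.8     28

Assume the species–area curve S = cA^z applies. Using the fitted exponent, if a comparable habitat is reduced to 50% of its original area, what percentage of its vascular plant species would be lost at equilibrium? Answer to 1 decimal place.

z = ln(28/17) / ln(365.8/15.86) = 0.4990 / 3.1383 = 0.1590
S_new/S_old = (A_new/A_old)^z = 0.5^0.1590 = exp(0.1590 × -0.6931) = 0.8956
Fraction lost = 1 − 0.8956 = 0.1044

10.4%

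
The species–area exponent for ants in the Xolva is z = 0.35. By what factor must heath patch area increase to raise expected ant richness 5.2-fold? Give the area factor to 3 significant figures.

(A₂/A₁)^0.35 = 5.2, so A₂/A₁ = 5.2^(1/0.35) = 5.2^2.857
ln(A₂/A₁) = ln 5.2 / 0.35 = 1.6487 / 0.35 = 4.7105
A₂/A₁ = e^4.7105 ≈ 111.1

111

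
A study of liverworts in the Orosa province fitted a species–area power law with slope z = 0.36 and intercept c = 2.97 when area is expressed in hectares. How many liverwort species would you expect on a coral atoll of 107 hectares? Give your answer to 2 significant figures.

16

S = 2.97 × 107^0.36
ln S = ln 2.97 + 0.36 × ln 107 = 1.0886 + 0.36 × 4.6728 = 2.7708
S = e^2.7708 ≈ 15.97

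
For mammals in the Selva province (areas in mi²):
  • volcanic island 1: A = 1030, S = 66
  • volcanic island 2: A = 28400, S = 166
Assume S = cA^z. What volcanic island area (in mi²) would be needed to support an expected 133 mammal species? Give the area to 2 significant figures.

13000 mi²

z = ln(166/66) / ln(28400/1030) = 0.9223 / 3.3168 = 0.2781
c = 66 / 1030^0.2781 = 66 / 6.883 = 9.588
A = (133/9.588)^(1/0.2781) ⇒ ln A = ln(13.87)/0.2781 = 9.4571
A = e^9.4571 ≈ 12799 mi²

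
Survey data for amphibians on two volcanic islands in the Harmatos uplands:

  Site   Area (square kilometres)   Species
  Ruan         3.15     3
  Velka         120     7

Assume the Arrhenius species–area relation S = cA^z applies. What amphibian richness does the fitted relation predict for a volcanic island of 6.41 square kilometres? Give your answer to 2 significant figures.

3.5

z = ln(7/3) / ln(120/3.15) = 0.8473 / 3.6401 = 0.2328
c = 3 / 3.15^0.2328 = 3 / 1.306 = 2.297
S₃ = 2.297 × 6.41^0.2328 = 2.297 × 1.541 ≈ 3.539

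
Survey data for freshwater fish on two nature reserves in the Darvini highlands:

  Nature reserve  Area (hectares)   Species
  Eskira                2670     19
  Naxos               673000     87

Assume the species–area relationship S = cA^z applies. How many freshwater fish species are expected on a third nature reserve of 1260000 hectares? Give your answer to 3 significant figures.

z = ln(87/19) / ln(673000/2670) = 1.5215 / 5.5297 = 0.2751
c = 19 / 2670^0.2751 = 19 / 8.766 = 2.168
S₃ = 2.168 × 1260000^0.2751 = 2.168 × 47.7 ≈ 103.4

103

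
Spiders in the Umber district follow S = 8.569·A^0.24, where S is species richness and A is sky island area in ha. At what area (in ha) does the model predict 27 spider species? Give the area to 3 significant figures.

27 = 8.569 × A^0.24  ⇒  A^0.24 = 27/8.569 = 3.151
ln A = ln(3.151) / 0.24 = 1.1477 / 0.24 = 4.7820
A = e^4.7820 ≈ 119.3 ha

119 ha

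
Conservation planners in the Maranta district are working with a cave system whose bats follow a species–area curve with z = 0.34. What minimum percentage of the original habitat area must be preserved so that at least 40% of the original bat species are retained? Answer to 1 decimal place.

6.8%

Need (A_new/A_old)^0.34 = 0.4, so A_new/A_old = 0.4^(1/0.34) = 0.4^2.941
ln(A_new/A_old) = ln 0.4 / 0.34 = -0.9163 / 0.34 = -2.6950
A_new/A_old = e^-2.6950 ≈ 0.06754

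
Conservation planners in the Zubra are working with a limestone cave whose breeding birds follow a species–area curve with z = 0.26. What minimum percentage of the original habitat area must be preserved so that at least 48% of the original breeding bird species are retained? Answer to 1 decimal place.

Need (A_new/A_old)^0.26 = 0.48, so A_new/A_old = 0.48^(1/0.26) = 0.48^3.846
ln(A_new/A_old) = ln 0.48 / 0.26 = -0.7340 / 0.26 = -2.8230
A_new/A_old = e^-2.8230 ≈ 0.05943

5.9%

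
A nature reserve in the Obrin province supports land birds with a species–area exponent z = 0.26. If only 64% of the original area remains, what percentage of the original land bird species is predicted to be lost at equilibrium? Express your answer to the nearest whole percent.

S_new/S_old = (A_new/A_old)^z = 0.64^0.26
= exp(0.26 × ln 0.64) = exp(0.26 × -0.4463) = exp(-0.1160) ≈ 0.8904
Fraction lost = 1 − 0.8904 = 0.1096

11%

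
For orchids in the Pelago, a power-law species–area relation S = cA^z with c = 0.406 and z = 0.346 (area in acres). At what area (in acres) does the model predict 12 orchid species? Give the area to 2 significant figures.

18000 acres

12 = 0.406 × A^0.346  ⇒  A^0.346 = 12/0.406 = 29.56
ln A = ln(29.56) / 0.346 = 3.3863 / 0.346 = 9.7870
A = e^9.7870 ≈ 17801 acres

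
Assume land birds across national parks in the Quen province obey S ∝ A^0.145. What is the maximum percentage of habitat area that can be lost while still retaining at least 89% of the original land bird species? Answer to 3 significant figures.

55.2%

Need (A_new/A_old)^0.145 = 0.89, so A_new/A_old = 0.89^(1/0.145) = 0.89^6.897
ln(A_new/A_old) = ln 0.89 / 0.145 = -0.1165 / 0.145 = -0.8037
A_new/A_old = e^-0.8037 ≈ 0.4477
Fraction that can be lost = 1 − 0.4477 = 0.5523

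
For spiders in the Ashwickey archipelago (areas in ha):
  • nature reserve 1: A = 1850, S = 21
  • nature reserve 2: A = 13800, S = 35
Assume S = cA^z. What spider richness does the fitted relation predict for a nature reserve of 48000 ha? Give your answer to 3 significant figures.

48.0

z = ln(35/21) / ln(13800/1850) = 0.5108 / 2.0095 = 0.2542
c = 21 / 1850^0.2542 = 21 / 6.769 = 3.102
S₃ = 3.102 × 48000^0.2542 = 3.102 × 15.49 ≈ 48.05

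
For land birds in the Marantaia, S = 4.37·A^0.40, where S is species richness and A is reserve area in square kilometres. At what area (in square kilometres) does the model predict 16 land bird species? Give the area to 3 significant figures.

25.7 square kilometres

16 = 4.37 × A^0.4  ⇒  A^0.4 = 16/4.37 = 3.661
ln A = ln(3.661) / 0.4 = 1.2978 / 0.4 = 3.2446
A = e^3.2446 ≈ 25.65 square kilometres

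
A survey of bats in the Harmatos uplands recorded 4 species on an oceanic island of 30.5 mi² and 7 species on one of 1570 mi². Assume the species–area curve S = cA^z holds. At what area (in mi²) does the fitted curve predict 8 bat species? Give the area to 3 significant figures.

4020 mi²

z = ln(7/4) / ln(1570/30.5) = 0.5596 / 3.9411 = 0.1420
c = 4 / 30.5^0.1420 = 4 / 1.625 = 2.462
A = (8/2.462)^(1/0.1420) ⇒ ln A = ln(3.249)/0.1420 = 8.2992
A = e^8.2992 ≈ 4021 mi²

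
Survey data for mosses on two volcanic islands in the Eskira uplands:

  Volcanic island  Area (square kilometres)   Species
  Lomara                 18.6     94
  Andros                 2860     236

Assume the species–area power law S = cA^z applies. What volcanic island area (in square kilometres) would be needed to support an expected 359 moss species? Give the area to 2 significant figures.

z = ln(236/94) / ln(2860/18.6) = 0.9205 / 5.0354 = 0.1828
c = 94 / 18.6^0.1828 = 94 / 1.706 = 55.09
A = (359/55.09)^(1/0.1828) ⇒ ln A = ln(6.517)/0.1828 = 10.2532
A = e^10.2532 ≈ 28374 square kilometres

28000 square kilometres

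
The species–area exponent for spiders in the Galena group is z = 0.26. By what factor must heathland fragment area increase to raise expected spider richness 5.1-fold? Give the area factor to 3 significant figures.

527

(A₂/A₁)^0.26 = 5.1, so A₂/A₁ = 5.1^(1/0.26) = 5.1^3.846
ln(A₂/A₁) = ln 5.1 / 0.26 = 1.6292 / 0.26 = 6.2663
A₂/A₁ = e^6.2663 ≈ 526.5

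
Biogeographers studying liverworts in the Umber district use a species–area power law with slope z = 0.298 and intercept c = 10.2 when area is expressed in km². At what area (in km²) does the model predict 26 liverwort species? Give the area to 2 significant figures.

26 = 10.2 × A^0.298  ⇒  A^0.298 = 26/10.2 = 2.549
ln A = ln(2.549) / 0.298 = 0.9357 / 0.298 = 3.1400
A = e^3.1400 ≈ 23.1 km²

23 km²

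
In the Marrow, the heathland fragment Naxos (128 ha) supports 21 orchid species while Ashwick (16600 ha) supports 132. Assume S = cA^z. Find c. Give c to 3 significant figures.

z = ln(S₂/S₁) / ln(A₂/A₁) = ln(132/21) / ln(16600/128) = 1.8383 / 4.8651 = 0.3778
c = S₁ / A₁^z = 21 / 128^0.3778 = 21 / 6.255 = 3.357

3.36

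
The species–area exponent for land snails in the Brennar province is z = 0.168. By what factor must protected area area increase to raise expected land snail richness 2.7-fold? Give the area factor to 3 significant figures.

370

(A₂/A₁)^0.168 = 2.7, so A₂/A₁ = 2.7^(1/0.168) = 2.7^5.952
ln(A₂/A₁) = ln 2.7 / 0.168 = 0.9933 / 0.168 = 5.9122
A₂/A₁ = e^5.9122 ≈ 369.5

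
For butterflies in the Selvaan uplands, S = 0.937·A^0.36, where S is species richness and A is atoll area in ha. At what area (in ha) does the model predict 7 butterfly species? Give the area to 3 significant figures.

7 = 0.937 × A^0.36  ⇒  A^0.36 = 7/0.937 = 7.471
ln A = ln(7.471) / 0.36 = 2.0110 / 0.36 = 5.5861
A = e^5.5861 ≈ 266.7 ha

267 ha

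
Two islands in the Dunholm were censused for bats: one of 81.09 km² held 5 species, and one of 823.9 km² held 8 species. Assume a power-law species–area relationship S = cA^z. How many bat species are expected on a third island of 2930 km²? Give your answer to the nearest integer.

10

z = ln(8/5) / ln(823.9/81.09) = 0.4700 / 2.3185 = 0.2027
c = 5 / 81.09^0.2027 = 5 / 2.438 = 2.051
S₃ = 2.051 × 2930^0.2027 = 2.051 × 5.044 ≈ 10.35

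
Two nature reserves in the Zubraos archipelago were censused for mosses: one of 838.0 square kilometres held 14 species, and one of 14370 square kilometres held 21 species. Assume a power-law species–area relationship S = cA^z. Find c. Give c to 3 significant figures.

5.36

z = ln(S₂/S₁) / ln(A₂/A₁) = ln(21/14) / ln(14370/838) = 0.4055 / 2.8419 = 0.1427
c = S₁ / A₁^z = 14 / 838^0.1427 = 14 / 2.613 = 5.359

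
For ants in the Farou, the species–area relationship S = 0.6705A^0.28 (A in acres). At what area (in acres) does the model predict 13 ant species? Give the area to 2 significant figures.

13 = 0.6705 × A^0.28  ⇒  A^0.28 = 13/0.6705 = 19.39
ln A = ln(19.39) / 0.28 = 2.9647 / 0.28 = 10.5881
A = e^10.5881 ≈ 39662 acres

40000 acres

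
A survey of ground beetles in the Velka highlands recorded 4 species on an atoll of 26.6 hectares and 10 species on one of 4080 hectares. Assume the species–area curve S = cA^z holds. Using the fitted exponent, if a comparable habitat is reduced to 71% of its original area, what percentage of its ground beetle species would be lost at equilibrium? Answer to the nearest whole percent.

z = ln(10/4) / ln(4080/26.6) = 0.9163 / 5.0329 = 0.1821
S_new/S_old = (A_new/A_old)^z = 0.71^0.1821 = exp(0.1821 × -0.3425) = 0.9396
Fraction lost = 1 − 0.9396 = 0.06045

6%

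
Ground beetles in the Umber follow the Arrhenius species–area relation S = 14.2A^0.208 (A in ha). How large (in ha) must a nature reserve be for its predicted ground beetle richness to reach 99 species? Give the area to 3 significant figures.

11300 ha

99 = 14.2 × A^0.208  ⇒  A^0.208 = 99/14.2 = 6.972
ln A = ln(6.972) / 0.208 = 1.9419 / 0.208 = 9.3360
A = e^9.3360 ≈ 11338 ha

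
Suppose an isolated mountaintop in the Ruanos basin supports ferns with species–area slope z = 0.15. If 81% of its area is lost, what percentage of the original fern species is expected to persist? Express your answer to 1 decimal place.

S_new/S_old = (A_new/A_old)^z = 0.19^0.15
= exp(0.15 × ln 0.19) = exp(0.15 × -1.6607) = exp(-0.2491) ≈ 0.7795

77.9%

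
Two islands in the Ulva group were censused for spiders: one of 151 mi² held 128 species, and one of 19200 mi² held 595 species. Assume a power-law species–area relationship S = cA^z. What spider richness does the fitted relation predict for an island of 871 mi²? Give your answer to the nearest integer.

223

z = ln(595/128) / ln(19200/151) = 1.5365 / 4.8454 = 0.3171
c = 128 / 151^0.3171 = 128 / 4.909 = 26.08
S₃ = 26.08 × 871^0.3171 = 26.08 × 8.557 ≈ 223.1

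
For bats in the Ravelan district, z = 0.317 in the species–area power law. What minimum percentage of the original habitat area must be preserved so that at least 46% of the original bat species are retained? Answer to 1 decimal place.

8.6%

Need (A_new/A_old)^0.317 = 0.46, so A_new/A_old = 0.46^(1/0.317) = 0.46^3.155
ln(A_new/A_old) = ln 0.46 / 0.317 = -0.7765 / 0.317 = -2.4496
A_new/A_old = e^-2.4496 ≈ 0.08633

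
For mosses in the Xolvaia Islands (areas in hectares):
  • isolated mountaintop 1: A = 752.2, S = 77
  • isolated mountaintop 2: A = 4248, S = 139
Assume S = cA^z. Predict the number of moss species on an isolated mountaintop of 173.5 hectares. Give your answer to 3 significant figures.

46.7

z = ln(139/77) / ln(4248/752.2) = 0.5907 / 1.7312 = 0.3412
c = 77 / 752.2^0.3412 = 77 / 9.58 = 8.037
S₃ = 8.037 × 173.5^0.3412 = 8.037 × 5.808 ≈ 46.68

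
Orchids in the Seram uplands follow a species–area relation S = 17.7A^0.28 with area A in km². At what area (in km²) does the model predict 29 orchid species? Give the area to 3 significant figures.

5.83 km²

29 = 17.7 × A^0.28  ⇒  A^0.28 = 29/17.7 = 1.638
ln A = ln(1.638) / 0.28 = 0.4937 / 0.28 = 1.7633
A = e^1.7633 ≈ 5.832 km²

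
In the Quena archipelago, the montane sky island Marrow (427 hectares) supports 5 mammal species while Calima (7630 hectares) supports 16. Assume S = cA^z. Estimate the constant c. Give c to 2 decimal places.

z = ln(S₂/S₁) / ln(A₂/A₁) = ln(16/5) / ln(7630/427) = 1.1632 / 2.8831 = 0.4034
c = S₁ / A₁^z = 5 / 427^0.4034 = 5 / 11.51 = 0.4343

0.43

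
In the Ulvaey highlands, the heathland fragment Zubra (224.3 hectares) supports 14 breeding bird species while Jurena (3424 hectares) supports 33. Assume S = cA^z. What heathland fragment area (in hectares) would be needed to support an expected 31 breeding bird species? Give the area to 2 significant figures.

2800 hectares

z = ln(33/14) / ln(3424/224.3) = 0.8575 / 2.7256 = 0.3146
c = 14 / 224.3^0.3146 = 14 / 5.49 = 2.55
A = (31/2.55)^(1/0.3146) ⇒ ln A = ln(12.16)/0.3146 = 7.9398
A = e^7.9398 ≈ 2807 hectares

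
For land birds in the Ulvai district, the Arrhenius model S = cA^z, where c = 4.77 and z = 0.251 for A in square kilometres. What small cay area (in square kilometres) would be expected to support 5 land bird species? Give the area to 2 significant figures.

5 = 4.77 × A^0.251  ⇒  A^0.251 = 5/4.77 = 1.048
ln A = ln(1.048) / 0.251 = 0.0471 / 0.251 = 0.1876
A = e^0.1876 ≈ 1.206 square kilometres

1.2 square kilometres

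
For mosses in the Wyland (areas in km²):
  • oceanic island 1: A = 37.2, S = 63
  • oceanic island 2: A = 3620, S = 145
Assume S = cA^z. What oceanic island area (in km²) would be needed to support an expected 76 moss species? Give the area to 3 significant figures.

z = ln(145/63) / ln(3620/37.2) = 0.8336 / 4.5779 = 0.1821
c = 63 / 37.2^0.1821 = 63 / 1.932 = 32.61
A = (76/32.61)^(1/0.1821) ⇒ ln A = ln(2.331)/0.1821 = 4.6466
A = e^4.6466 ≈ 104.2 km²

104 km²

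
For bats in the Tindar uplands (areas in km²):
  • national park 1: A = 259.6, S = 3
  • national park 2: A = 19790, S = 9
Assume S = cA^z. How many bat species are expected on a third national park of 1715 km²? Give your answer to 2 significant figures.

4.8

z = ln(9/3) / ln(19790/259.6) = 1.0986 / 4.3338 = 0.2535
c = 3 / 259.6^0.2535 = 3 / 4.093 = 0.733
S₃ = 0.733 × 1715^0.2535 = 0.733 × 6.605 ≈ 4.842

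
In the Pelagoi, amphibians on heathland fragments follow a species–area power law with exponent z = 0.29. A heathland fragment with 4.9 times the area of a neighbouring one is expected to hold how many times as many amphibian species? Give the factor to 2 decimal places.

1.59

S₂/S₁ = (A₂/A₁)^z = 4.9^0.29
ln(S₂/S₁) = 0.29 × ln 4.9 = 0.29 × 1.5892 = 0.4609
S₂/S₁ = e^0.4609 ≈ 1.585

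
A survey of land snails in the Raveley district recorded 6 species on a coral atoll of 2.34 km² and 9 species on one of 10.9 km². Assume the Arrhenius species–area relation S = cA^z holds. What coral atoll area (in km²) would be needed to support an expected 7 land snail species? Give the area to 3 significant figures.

4.20 km²

z = ln(9/6) / ln(10.9/2.34) = 0.4055 / 1.5386 = 0.2635
c = 6 / 2.34^0.2635 = 6 / 1.251 = 4.796
A = (7/4.796)^(1/0.2635) ⇒ ln A = ln(1.46)/0.2635 = 1.4351
A = e^1.4351 ≈ 4.2 km²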